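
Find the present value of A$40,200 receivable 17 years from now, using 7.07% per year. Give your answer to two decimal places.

A$12,585.59

PV = 40,200 / (1 + 0.0707)^17 = 40,200 / 3.194130 = 12,585.5850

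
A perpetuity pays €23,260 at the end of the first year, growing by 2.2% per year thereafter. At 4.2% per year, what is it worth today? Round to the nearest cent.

PV = PMT / (i − g) = 23260 / (0.042 − 0.022) = 23260 / 0.020000 = 1,163,000.0000

€1,163,000.00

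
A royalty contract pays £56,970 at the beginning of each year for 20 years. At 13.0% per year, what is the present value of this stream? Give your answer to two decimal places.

£452,226.11

Annuity factor a(20|0.13) × (1+i) = 7.937969; PV = 56970 × 7.937969 = 452,226.1101
(Beginning-of-period payments → annuity-due factor ×(1+i).)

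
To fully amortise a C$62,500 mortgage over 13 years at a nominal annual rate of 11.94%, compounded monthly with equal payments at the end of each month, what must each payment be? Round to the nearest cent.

C$790.60

Periodic rate i = 0.1194/12 = 0.00995; n = 13 × 12 = 156 periods.
Annuity-PV factor = 79.054026; PMT = 62500 / 79.054026 = 790.5986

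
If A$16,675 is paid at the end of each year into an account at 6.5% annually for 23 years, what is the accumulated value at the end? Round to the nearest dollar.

A$835,388

FV = 16675 × [(1+0.065)^23 − 1] / 0.065 = 16675 × 50.098242 = 835,388.1861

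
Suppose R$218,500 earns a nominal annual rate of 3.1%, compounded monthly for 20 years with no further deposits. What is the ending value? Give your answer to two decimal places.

Periodic rate i = 0.031/12 = 0.00258333; n = 20 × 12 = 240 periods.
FV = PV·(1+i)^n = 218,500 × 1.857443 = 405,851.1869

R$405,851.19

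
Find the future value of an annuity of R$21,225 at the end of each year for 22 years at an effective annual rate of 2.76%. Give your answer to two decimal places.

Accumulation factor s(22|0.0276) = 29.719061; FV = 21225 × 29.719061 = 630,787.0625

R$630,787.06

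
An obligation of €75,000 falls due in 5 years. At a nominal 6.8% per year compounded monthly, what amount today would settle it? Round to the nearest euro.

€53,434

Periodic rate i = 0.068/12 = 0.00566667; n = 5 × 12 = 60 periods.
PV = 75,000 / (1 + 0.00566667)^60 = 75,000 / 1.403600 = 53,434.0308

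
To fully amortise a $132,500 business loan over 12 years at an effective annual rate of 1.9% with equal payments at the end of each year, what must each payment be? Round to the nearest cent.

$12,452.33

Annuity-PV factor = 10.640581; PMT = 132500 / 10.640581 = 12,452.3270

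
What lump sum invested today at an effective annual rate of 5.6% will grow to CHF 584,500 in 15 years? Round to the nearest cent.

PV = 584,500 / (1 + 0.056)^15 = 584,500 / 2.264429 = 258,122.4286

CHF 258,122.43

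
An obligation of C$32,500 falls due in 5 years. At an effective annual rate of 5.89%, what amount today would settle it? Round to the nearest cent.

PV = 32,500 / (1 + 0.0589)^5 = 32,500 / 1.331296 = 24,412.2956

C$24,412.30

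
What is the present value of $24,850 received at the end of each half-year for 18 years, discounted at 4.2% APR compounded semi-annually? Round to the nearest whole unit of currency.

$623,343

Periodic rate i = 0.042/2 = 0.021; n = 18 × 2 = 36 periods.
PV = PMT · [1 − (1+i)^(−n)] / i = 24850 · 25.084233 = 623,343.1895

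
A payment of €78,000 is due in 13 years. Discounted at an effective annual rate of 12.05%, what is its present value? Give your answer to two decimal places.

€17,772.17

PV = FV·(1+i)^(−n) = 78,000 × 0.227848 = 17,772.1681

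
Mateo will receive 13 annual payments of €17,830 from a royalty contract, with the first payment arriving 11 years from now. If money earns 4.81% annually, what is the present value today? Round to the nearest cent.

Value one period before first payment (t=10): 17830 × [1 − (1+0.0481)^(−13)] / 0.0481 = 17830 × 9.501955 = 169,419.8489
Discount back 10 years: 169,419.8489 × (1+0.0481)^(−10) = 169,419.8489 × 0.625134 = 105,910.0274

€105,910.03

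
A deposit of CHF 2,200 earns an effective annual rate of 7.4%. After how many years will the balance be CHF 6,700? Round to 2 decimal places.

n = ln(6700/2200) / ln(1+0.074) = ln(3.04545) / 0.071390 = 15.5995 years

15.60 years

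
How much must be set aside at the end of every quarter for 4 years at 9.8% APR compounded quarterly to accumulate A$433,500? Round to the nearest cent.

Periodic rate i = 0.098/4 = 0.0245; n = 4 × 4 = 16 periods.
FV-annuity factor = 19.304552; PMT = 433500 / 19.304552 = 22,455.8434

A$22,455.84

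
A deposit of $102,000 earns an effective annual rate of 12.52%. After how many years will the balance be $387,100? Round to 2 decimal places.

11.31 years

(1+i)^n = 387100/102000 = 3.79510, so n = ln 3.79510 / ln 1.1252 = 11.3064 years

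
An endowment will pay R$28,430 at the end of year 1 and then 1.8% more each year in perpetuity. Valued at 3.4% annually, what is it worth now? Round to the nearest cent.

PV = PMT / (i − g) = 28430 / (0.034 − 0.018) = 28430 / 0.016000 = 1,776,875.0000

R$1,776,875.00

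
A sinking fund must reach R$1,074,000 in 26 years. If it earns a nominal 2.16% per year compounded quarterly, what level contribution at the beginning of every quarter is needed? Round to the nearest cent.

R$7,682.78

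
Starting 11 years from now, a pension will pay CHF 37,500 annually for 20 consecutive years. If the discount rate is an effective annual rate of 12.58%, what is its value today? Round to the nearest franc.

Value one period before first payment (t=10): 37500 × [1 − (1+0.1258)^(−20)] / 0.1258 = 37500 × 7.205945 = 270,222.9304
PV₀ = 270,222.9304 / (1+0.1258)^10 = 270,222.9304 / 3.270487 = 82,624.6735

CHF 82,625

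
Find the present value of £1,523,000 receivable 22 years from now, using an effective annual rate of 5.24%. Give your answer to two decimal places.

£495,132.50

Discount factor = (1+0.0524)^(−22) = 0.325103; PV = 1,523,000 × 0.325103 = 495,132.5026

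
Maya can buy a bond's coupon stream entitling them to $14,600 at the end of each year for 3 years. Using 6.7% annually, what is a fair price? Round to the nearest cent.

$38,526.00

PV = 14600 × [1 − (1+0.067)^(−3)] / 0.067 = 14600 × 2.638767 = 38,525.9972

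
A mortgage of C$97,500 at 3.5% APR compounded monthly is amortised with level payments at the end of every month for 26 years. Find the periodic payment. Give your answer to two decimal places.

C$476.39

i = 0.035/12 = 0.00291667 per month; n = 26·12 = 312.
PMT = 97500 / ( [1 − (1+0.00291667)^(−312)] / 0.00291667 ) = 97500 / 204.665923 = 476.3861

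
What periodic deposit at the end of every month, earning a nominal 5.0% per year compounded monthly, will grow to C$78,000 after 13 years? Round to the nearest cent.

C$355.99

Periodic rate i = 0.05/12 = 0.00416667; n = 13 × 12 = 156 periods.
PMT = 78000 / ( [(1+0.00416667)^156 − 1] / 0.00416667 ) = 78000 / 219.109391 = 355.9866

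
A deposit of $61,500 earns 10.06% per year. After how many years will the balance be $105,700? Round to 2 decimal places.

5.65 years

(1+i)^n = 105700/61500 = 1.71870, so n = ln 1.71870 / ln 1.1006 = 5.6498 years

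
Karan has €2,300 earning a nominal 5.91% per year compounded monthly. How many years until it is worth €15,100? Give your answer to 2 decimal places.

Periodic rate i = 0.0591/12 = 0.004925.
n = ln(15100/2300) / ln(1+0.004925) = ln(6.56522) / 0.004913 = 383.0286 months
= 383.0286/12 years

31.92 years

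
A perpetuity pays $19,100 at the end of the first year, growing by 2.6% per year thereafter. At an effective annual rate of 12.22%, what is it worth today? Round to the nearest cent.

PV = D₁/(r − g) = 19100/(0.1222 − 0.026) = 198,544.6985

$198,544.70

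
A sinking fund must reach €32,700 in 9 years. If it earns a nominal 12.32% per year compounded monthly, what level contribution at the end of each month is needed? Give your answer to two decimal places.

With 12 periods per year: i = 0.0102667, n = 108.
FV-annuity factor = 196.133229; PMT = 32700 / 196.133229 = 166.7234

€166.72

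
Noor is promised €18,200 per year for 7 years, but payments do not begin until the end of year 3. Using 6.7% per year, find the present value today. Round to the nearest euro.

€87,062

Value one period before first payment (t=2): 18200 × [1 − (1+0.067)^(−7)] / 0.067 = 18200 × 5.446117 = 99,119.3282
Discount back 2 years: 99,119.3282 × (1+0.067)^(−2) = 99,119.3282 × 0.878357 = 87,062.1747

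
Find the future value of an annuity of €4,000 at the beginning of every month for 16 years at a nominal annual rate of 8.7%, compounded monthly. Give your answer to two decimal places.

With 12 periods per year: i = 0.00725, n = 192.
Accumulation factor s(192|0.00725) × (1+i) = 417.173291; FV = 4000 × 417.173291 = 1,668,693.1639
(Beginning-of-period payments → annuity-due factor ×(1+i).)

€1,668,693.16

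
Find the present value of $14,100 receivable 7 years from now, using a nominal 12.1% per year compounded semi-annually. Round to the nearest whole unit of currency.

i = 0.121/2 = 0.0605 per half-year; n = 7·2 = 14.
PV = FV·(1+i)^(−n) = 14,100 × 0.439390 = 6,195.4049

$6,195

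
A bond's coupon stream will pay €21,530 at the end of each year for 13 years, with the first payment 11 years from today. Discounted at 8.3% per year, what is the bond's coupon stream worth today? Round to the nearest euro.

Value one period before first payment (t=10): 21530 × [1 − (1+0.083)^(−13)] / 0.083 = 21530 × 7.775005 = 167,395.8588
Discount back 10 years: 167,395.8588 × (1+0.083)^(−10) = 167,395.8588 × 0.450521 = 75,415.4182

€75,415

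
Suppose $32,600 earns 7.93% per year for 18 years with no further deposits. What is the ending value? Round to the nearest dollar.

$128,759

FV = 32,600 × (1 + 0.0793)^18 = 128,758.7605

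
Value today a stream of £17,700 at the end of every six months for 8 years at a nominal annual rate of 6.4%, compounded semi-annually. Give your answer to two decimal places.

i = 0.064/2 = 0.032 per half-year; n = 8·2 = 16.
Annuity factor a(16|0.032) = 12.371179; PV = 17700 × 12.371179 = 218,969.8711

£218,969.87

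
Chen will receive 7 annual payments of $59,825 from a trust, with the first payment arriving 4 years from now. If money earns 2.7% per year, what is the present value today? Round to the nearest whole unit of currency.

$348,020

Value one period before first payment (t=3): 59825 × [1 − (1+0.027)^(−7)] / 0.027 = 59825 × 6.301335 = 376,977.3946
PV₀ = 376,977.3946 / (1+0.027)^3 = 376,977.3946 / 1.083207 = 348,019.8198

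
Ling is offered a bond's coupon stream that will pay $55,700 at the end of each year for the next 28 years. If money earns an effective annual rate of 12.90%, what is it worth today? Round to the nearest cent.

PV = PMT · [1 − (1+i)^(−n)] / i = 55700 · 7.492532 = 417,334.0349

$417,334.03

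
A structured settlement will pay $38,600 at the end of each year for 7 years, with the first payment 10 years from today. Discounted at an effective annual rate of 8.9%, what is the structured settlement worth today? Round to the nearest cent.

$90,493.60

Value one period before first payment (t=9): 38600 × [1 − (1+0.089)^(−7)] / 0.089 = 38600 × 5.049885 = 194,925.5604
PV₀ = 194,925.5604 / (1+0.089)^9 = 194,925.5604 / 2.154026 = 90,493.6017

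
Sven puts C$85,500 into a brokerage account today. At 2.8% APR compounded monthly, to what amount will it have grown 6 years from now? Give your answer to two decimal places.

Periodic rate i = 0.028/12 = 0.00233333; n = 6 × 12 = 72 periods.
85,500 × (1+0.00233333)^72 = 85,500 × 1.182705 = 101,121.2893

C$101,121.29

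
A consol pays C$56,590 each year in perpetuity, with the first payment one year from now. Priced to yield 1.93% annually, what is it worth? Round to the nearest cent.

C$2,932,124.35

PV = PMT / i = 56590 / 0.0193 = 2,932,124.3523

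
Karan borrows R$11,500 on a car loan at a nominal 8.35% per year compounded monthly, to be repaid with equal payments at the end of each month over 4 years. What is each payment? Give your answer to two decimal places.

Periodic rate i = 0.0835/12 = 0.00695833; n = 4 × 12 = 48 periods.
Annuity-PV factor = 40.687544; PMT = 11500 / 40.687544 = 282.6418

R$282.64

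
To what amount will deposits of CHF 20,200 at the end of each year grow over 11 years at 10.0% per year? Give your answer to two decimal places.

CHF 374,329.57

Accumulation factor s(11|0.1) = 18.531167; FV = 20200 × 18.531167 = 374,329.5746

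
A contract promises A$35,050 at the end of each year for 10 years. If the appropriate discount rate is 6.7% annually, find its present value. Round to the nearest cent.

A$249,626.96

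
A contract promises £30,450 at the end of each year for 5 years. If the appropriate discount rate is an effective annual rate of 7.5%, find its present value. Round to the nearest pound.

PV = PMT · [1 − (1+i)^(−n)] / i = 30450 · 4.045885 = 123,197.1953

£123,197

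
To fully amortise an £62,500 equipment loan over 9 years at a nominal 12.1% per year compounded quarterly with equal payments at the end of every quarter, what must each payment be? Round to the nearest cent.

Periodic rate i = 0.121/4 = 0.03025; n = 9 × 4 = 36 periods.
Annuity-PV factor = 21.751039; PMT = 62500 / 21.751039 = 2,873.4260

£2,873.43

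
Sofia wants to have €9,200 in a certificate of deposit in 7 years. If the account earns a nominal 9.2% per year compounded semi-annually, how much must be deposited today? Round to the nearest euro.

€4,902

i = 0.092/2 = 0.046 per half-year; n = 7·2 = 14.
PV = 9,200 / (1 + 0.046)^14 = 9,200 / 1.876911 = 4,901.6720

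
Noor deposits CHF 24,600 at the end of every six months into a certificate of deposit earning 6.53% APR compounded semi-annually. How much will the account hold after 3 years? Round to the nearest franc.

With 2 periods per year: i = 0.03265, n = 6.
Accumulation factor s(6|0.03265) = 6.511599; FV = 24600 × 6.511599 = 160,185.3450

CHF 160,185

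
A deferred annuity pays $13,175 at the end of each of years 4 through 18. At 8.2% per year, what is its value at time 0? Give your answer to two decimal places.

$87,948.91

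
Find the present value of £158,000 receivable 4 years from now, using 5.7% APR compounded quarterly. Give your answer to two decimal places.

i = 0.057/4 = 0.01425 per quarter; n = 4·4 = 16.
PV = FV·(1+i)^(−n) = 158,000 × 0.797406 = 125,990.2173

£125,990.22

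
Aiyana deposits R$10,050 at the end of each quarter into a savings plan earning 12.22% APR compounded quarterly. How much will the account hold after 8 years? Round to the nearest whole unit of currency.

R$532,749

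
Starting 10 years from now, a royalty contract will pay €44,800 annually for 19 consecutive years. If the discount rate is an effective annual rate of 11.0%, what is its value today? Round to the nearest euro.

Value one period before first payment (t=9): 44800 × [1 − (1+0.11)^(−19)] / 0.11 = 44800 × 7.839294 = 351,200.3806
PV₀ = 351,200.3806 / (1+0.11)^9 = 351,200.3806 / 2.558037 = 137,292.9285

€137,293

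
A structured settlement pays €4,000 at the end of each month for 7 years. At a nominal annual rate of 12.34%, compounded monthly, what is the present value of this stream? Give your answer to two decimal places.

i = 0.1234/12 = 0.0102833 per month; n = 7·12 = 84.
PV = 4000 × [1 − (1+0.0102833)^(−84)] / 0.0102833 = 4000 × 56.069292 = 224,277.1684

€224,277.17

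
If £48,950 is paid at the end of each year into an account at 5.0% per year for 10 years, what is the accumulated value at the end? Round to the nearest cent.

Accumulation factor s(10|0.05) = 12.577893; FV = 48950 × 12.577893 = 615,687.8396

£615,687.84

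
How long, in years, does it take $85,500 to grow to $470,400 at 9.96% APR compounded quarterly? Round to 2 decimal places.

Periodic rate i = 0.0996/4 = 0.0249.
n = ln(470400/85500) / ln(1+0.0249) = ln(5.50175) / 0.024595 = 69.3256 quarters
= 69.3256/4 years

17.33 years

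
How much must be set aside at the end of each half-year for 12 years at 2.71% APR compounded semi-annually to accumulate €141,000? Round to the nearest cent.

i = 0.0271/2 = 0.01355 per half-year; n = 12·2 = 24.
FV-annuity factor = 28.139343; PMT = 141000 / 28.139343 = 5,010.7779

€5,010.78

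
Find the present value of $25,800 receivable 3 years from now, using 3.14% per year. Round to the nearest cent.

$23,514.64

PV = FV·(1+i)^(−n) = 25,800 × 0.911420 = 23,514.6395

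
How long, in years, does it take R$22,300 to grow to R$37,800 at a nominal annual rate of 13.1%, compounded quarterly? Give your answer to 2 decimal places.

Periodic rate i = 0.131/4 = 0.03275.
n = ln(37800/22300) / ln(1+0.03275) = ln(1.69507) / 0.032225 = 16.3761 quarters
= 16.3761/4 years

4.09 years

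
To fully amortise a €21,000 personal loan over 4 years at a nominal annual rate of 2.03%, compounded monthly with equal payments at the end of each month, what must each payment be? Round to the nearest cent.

Periodic rate i = 0.0203/12 = 0.00169167; n = 4 × 12 = 48 periods.
Annuity-PV factor = 46.065501; PMT = 21000 / 46.065501 = 455.8726

€455.87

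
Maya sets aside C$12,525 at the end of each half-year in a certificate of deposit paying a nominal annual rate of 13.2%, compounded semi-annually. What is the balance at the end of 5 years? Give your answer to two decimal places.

With 2 periods per year: i = 0.066, n = 10.
FV = 12525 × [(1+0.066)^10 − 1] / 0.066 = 12525 × 13.558149 = 169,815.8156

C$169,815.82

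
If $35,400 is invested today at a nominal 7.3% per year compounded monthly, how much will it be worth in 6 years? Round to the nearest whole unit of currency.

With 12 periods per year: i = 0.00608333, n = 72.
35,400 × (1+0.00608333)^72 = 35,400 × 1.547550 = 54,783.2751

$54,783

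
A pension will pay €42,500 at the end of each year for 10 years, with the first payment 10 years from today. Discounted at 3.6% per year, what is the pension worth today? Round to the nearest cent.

Value one period before first payment (t=9): 42500 × [1 − (1+0.036)^(−10)] / 0.036 = 42500 × 8.274844 = 351,680.8719
PV₀ = 351,680.8719 / (1+0.036)^9 = 351,680.8719 / 1.374795 = 255,806.1307

€255,806.13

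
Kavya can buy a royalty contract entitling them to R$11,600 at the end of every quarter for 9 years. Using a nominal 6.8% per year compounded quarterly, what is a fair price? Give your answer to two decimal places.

R$310,428.46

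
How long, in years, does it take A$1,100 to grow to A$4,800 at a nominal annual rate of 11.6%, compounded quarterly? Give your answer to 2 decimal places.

12.88 years

Periodic rate i = 0.116/4 = 0.029.
n = ln(4800/1100) / ln(1+0.029) = ln(4.36364) / 0.028587 = 51.5368 quarters
= 51.5368/4 years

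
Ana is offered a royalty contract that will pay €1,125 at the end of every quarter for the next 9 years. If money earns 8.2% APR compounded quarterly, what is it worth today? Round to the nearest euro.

Periodic rate i = 0.082/4 = 0.0205; n = 9 × 4 = 36 periods.
Annuity factor a(36|0.0205) = 25.285360; PV = 1125 × 25.285360 = 28,446.0299

€28,446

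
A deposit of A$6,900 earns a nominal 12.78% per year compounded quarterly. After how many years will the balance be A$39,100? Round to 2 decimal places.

13.79 years

Periodic rate i = 0.1278/4 = 0.03195.
n = ln(39100/6900) / ln(1+0.03195) = ln(5.66667) / 0.031450 = 55.1539 quarters
= 55.1539/4 years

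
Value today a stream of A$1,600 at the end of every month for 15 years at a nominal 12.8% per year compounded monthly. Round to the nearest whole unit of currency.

Periodic rate i = 0.128/12 = 0.0106667; n = 15 × 12 = 180 periods.
PV = PMT · [1 − (1+i)^(−n)] / i = 1600 · 79.865135 = 127,784.2154

A$127,784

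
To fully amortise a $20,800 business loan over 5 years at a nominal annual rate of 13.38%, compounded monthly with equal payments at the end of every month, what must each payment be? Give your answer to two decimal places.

$477.32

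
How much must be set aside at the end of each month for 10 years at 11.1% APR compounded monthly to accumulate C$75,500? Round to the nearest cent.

C$345.92

With 12 periods per year: i = 0.00925, n = 120.
PMT = 75500 / ( [(1+0.00925)^120 − 1] / 0.00925 ) = 75500 / 218.261145 = 345.9159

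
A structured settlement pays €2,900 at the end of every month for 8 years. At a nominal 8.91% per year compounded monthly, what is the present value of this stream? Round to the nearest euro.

€198,582

Periodic rate i = 0.0891/12 = 0.007425; n = 8 × 12 = 96 periods.
PV = 2900 × [1 − (1+0.007425)^(−96)] / 0.007425 = 2900 × 68.476469 = 198,581.7594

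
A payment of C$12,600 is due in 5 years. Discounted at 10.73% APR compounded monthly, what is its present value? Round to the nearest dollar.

C$7,386

Periodic rate i = 0.1073/12 = 0.00894167; n = 5 × 12 = 60 periods.
Discount factor = (1+0.00894167)^(−60) = 0.586187; PV = 12,600 × 0.586187 = 7,385.9623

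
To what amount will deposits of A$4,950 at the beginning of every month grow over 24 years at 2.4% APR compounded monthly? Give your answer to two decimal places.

A$1,929,117.28

Periodic rate i = 0.024/12 = 0.002; n = 24 × 12 = 288 periods.
FV = 4950 × [(1+0.002)^288 − 1] / 0.002 × (1+i) = 4950 × 389.720662 = 1,929,117.2781
(annuity-due: payments at period start, so ×(1+i).)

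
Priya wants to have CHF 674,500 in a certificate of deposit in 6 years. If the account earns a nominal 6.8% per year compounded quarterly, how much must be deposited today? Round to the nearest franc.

CHF 450,069

i = 0.068/4 = 0.017 per quarter; n = 6·4 = 24.
Discount factor = (1+0.017)^(−24) = 0.667263; PV = 674,500 × 0.667263 = 450,068.9828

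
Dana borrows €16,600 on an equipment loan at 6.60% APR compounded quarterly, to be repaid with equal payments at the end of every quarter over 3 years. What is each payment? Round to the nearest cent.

With 4 periods per year: i = 0.0165, n = 12.
Annuity-PV factor = 10.806276; PMT = 16600 / 10.806276 = 1,536.1443

€1,536.14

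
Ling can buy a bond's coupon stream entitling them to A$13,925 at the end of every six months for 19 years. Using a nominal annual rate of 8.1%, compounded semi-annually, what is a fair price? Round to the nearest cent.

With 2 periods per year: i = 0.0405, n = 38.
Annuity factor a(38|0.0405) = 19.229433; PV = 13925 × 19.229433 = 267,769.8493

A$267,769.85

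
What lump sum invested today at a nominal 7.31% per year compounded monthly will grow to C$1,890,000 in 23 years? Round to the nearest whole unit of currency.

With 12 periods per year: i = 0.00609167, n = 276.
Discount factor = (1+0.00609167)^(−276) = 0.187084; PV = 1,890,000 × 0.187084 = 353,587.9901

C$353,588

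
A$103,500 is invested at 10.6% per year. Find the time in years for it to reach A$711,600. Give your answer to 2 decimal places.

19.14 years

(1+i)^n = 711600/103500 = 6.87536, so n = ln 6.87536 / ln 1.106 = 19.1359 years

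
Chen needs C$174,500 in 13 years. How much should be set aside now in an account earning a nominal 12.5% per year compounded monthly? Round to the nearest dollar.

C$34,651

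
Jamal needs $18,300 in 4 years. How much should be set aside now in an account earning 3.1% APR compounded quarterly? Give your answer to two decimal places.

$16,173.58

Periodic rate i = 0.031/4 = 0.00775; n = 4 × 4 = 16 periods.
Discount factor = (1+0.00775)^(−16) = 0.883802; PV = 18,300 × 0.883802 = 16,173.5807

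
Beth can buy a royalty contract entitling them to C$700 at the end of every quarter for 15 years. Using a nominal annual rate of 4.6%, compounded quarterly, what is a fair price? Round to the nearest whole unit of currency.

C$30,218

With 4 periods per year: i = 0.0115, n = 60.
Annuity factor a(60|0.0115) = 43.169144; PV = 700 × 43.169144 = 30,218.4011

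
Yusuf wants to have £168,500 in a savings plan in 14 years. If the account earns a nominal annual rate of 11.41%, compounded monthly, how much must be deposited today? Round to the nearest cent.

£34,366.50

i = 0.1141/12 = 0.00950833 per month; n = 14·12 = 168.
PV = 168,500 / (1 + 0.00950833)^168 = 168,500 / 4.903031 = 34,366.5001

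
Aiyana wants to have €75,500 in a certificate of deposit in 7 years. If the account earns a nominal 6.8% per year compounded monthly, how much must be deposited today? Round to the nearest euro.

i = 0.068/12 = 0.00566667 per month; n = 7·12 = 84.
PV = FV·(1+i)^(−n) = 75,500 × 0.622099 = 46,968.4570

€46,968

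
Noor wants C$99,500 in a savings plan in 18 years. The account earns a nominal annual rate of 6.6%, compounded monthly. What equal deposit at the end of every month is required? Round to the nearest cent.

With 12 periods per year: i = 0.0055, n = 216.
FV-annuity factor = 412.700486; PMT = 99500 / 412.700486 = 241.0949

C$241.09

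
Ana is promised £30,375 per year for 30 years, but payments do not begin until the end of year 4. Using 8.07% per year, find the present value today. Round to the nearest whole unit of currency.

£269,148

PV at t=3 (ordinary 30-year annuity): 30375 × a(30|0.0807) = 30375 × 11.183838 = 339,709.0787
Discount back 3 years: 339,709.0787 × (1+0.0807)^(−3) = 339,709.0787 × 0.792291 = 269,148.3360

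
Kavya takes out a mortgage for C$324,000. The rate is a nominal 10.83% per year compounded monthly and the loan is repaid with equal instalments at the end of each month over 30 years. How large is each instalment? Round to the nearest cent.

C$3,043.98

Periodic rate i = 0.1083/12 = 0.009025; n = 30 × 12 = 360 periods.
PMT = 324000 / ( [1 − (1+0.009025)^(−360)] / 0.009025 ) = 324000 / 106.439581 = 3,043.9804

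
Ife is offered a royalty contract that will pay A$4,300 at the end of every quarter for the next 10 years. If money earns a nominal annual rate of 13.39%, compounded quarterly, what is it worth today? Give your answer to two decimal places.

With 4 periods per year: i = 0.033475, n = 40.
PV = PMT · [1 − (1+i)^(−n)] / i = 4300 · 21.869531 = 94,038.9846

A$94,038.98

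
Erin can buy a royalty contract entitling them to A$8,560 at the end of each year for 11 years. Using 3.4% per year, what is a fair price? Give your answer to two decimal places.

A$77,476.13

Annuity factor a(11|0.034) = 9.050950; PV = 8560 × 9.050950 = 77,476.1300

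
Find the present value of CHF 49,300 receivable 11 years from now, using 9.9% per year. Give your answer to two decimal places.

CHF 17,453.09

PV = 49,300 / (1 + 0.099)^11 = 49,300 / 2.824715 = 17,453.0890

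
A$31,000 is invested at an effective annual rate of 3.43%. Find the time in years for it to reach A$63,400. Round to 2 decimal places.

(1+i)^n = 63400/31000 = 2.04516, so n = ln 2.04516 / ln 1.0343 = 21.2151 years

21.22 years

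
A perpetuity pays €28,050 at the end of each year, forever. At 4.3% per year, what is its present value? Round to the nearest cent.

PV = C/r = 28050/0.043 = 652,325.5814

€652,325.58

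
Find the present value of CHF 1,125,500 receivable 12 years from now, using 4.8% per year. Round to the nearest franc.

PV = FV·(1+i)^(−n) = 1,125,500 × 0.569724 = 641,224.5000

CHF 641,224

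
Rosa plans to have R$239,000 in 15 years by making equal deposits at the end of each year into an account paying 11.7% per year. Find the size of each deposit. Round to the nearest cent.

R$6,567.60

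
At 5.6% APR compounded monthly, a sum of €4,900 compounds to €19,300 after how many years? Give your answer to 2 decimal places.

Periodic rate i = 0.056/12 = 0.00466667.
(1+i)^n = 19300/4900 = 3.93878, so n = ln 3.93878 / ln 1.00467 = 294.4427 months
= 294.4427/12 years

24.54 years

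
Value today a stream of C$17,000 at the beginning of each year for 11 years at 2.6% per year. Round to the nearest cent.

C$165,019.20

PV = 17000 × [1 − (1+0.026)^(−11)] / 0.026 × (1+i) = 17000 × 9.707012 = 165,019.2024
Payments are at the start of each period, so multiply by (1+i).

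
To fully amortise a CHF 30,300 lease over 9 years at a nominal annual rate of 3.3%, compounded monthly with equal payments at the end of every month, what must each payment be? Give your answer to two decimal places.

i = 0.033/12 = 0.00275 per month; n = 9·12 = 108.
Annuity-PV factor = 93.328378; PMT = 30300 / 93.328378 = 324.6601

CHF 324.66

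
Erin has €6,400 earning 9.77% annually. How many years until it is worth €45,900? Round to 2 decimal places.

n = ln(45900/6400) / ln(1+0.0977) = ln(7.17188) / 0.093217 = 21.1353 years

21.14 years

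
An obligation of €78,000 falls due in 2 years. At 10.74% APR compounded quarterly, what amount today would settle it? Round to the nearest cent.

Periodic rate i = 0.1074/4 = 0.02685; n = 2 × 4 = 8 periods.
PV = FV·(1+i)^(−n) = 78,000 × 0.808991 = 63,101.3344

€63,101.33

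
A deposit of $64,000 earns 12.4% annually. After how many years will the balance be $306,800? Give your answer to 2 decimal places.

13.41 years

n = ln(306800/64000) / ln(1+0.124) = ln(4.79375) / 0.116894 = 13.4080 years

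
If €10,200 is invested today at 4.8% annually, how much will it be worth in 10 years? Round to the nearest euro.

€16,301

10,200 × (1+0.048)^10 = 10,200 × 1.598133 = 16,300.9531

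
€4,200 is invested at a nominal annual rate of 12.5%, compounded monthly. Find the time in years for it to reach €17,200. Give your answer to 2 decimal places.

Periodic rate i = 0.125/12 = 0.0104167.
(1+i)^n = 17200/4200 = 4.09524, so n = ln 4.09524 / ln 1.01042 = 136.0469 months
= 136.0469/12 years

11.34 years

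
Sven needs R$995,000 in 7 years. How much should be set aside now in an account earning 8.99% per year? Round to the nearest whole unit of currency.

R$544,649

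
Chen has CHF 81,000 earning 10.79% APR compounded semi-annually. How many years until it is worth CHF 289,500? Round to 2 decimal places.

Periodic rate i = 0.1079/2 = 0.05395.
(1+i)^n = 289500/81000 = 3.57407, so n = ln 3.57407 / ln 1.05395 = 24.2403 half-years
= 24.2403/2 years

12.12 years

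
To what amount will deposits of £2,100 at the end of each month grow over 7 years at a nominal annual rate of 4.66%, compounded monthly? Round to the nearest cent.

£208,098.66

i = 0.0466/12 = 0.00388333 per month; n = 7·12 = 84.
Accumulation factor s(84|0.00388333) = 99.094600; FV = 2100 × 99.094600 = 208,098.6600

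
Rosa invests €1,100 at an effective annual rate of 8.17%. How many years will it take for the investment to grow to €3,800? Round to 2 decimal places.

(1+i)^n = 3800/1100 = 3.45455, so n = ln 3.45455 / ln 1.0817 = 15.7854 years

15.79 years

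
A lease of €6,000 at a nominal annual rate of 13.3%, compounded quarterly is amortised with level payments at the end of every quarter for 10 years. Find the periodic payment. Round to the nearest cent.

€273.39

Periodic rate i = 0.133/4 = 0.03325; n = 10 × 4 = 40 periods.
PMT = 6000 / ( [1 − (1+0.03325)^(−40)] / 0.03325 ) = 6000 / 21.947036 = 273.3854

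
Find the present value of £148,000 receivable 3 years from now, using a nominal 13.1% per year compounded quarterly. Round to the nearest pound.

£100,535

With 4 periods per year: i = 0.03275, n = 12.
Discount factor = (1+0.03275)^(−12) = 0.679294; PV = 148,000 × 0.679294 = 100,535.4605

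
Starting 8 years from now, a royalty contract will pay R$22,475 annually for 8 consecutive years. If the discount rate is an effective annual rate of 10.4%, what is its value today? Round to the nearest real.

R$59,122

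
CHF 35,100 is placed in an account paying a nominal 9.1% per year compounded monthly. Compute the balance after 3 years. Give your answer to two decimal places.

CHF 46,070.43

Periodic rate i = 0.091/12 = 0.00758333; n = 3 × 12 = 36 periods.
35,100 × (1+0.00758333)^36 = 35,100 × 1.312548 = 46,070.4252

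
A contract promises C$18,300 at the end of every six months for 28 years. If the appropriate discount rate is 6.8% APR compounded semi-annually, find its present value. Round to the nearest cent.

C$455,475.00

i = 0.068/2 = 0.034 per half-year; n = 28·2 = 56.
Annuity factor a(56|0.034) = 24.889345; PV = 18300 × 24.889345 = 455,475.0044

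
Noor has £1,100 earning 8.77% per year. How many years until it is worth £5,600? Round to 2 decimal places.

19.36 years

(1+i)^n = 5600/1100 = 5.09091, so n = ln 5.09091 / ln 1.0877 = 19.3594 years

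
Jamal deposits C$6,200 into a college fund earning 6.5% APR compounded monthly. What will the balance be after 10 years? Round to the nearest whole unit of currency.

C$11,856

i = 0.065/12 = 0.00541667 per month; n = 10·12 = 120.
FV = 6,200 × (1 + 0.00541667)^120 = 11,855.5393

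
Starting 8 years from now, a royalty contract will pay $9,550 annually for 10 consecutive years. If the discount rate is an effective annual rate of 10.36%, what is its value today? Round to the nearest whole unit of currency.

Value one period before first payment (t=7): 9550 × [1 − (1+0.1036)^(−10)] / 0.1036 = 9550 × 6.050679 = 57,783.9815
PV₀ = 57,783.9815 / (1+0.1036)^7 = 57,783.9815 / 1.993801 = 28,981.8177

$28,982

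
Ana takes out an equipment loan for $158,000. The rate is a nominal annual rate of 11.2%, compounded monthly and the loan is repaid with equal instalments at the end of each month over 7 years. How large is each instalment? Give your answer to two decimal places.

$2,721.99

Periodic rate i = 0.112/12 = 0.00933333; n = 7 × 12 = 84 periods.
Annuity-PV factor = 58.045799; PMT = 158000 / 58.045799 = 2,721.9885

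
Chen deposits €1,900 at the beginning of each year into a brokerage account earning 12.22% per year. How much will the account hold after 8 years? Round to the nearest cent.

€26,436.58

Accumulation factor s(8|0.1222) × (1+i) = 13.913992; FV = 1900 × 13.913992 = 26,436.5843
Payments are at the start of each period, so multiply by (1+i).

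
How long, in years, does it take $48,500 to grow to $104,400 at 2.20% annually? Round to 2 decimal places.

(1+i)^n = 104400/48500 = 2.15258, so n = ln 2.15258 / ln 1.022 = 35.2304 years

35.23 years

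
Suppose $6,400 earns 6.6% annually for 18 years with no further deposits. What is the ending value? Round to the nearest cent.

$20,221.33

FV = 6,400 × (1 + 0.066)^18 = 20,221.3273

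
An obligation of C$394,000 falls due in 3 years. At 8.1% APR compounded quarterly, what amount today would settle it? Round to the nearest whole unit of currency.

Periodic rate i = 0.081/4 = 0.02025; n = 3 × 4 = 12 periods.
PV = FV·(1+i)^(−n) = 394,000 × 0.786178 = 309,754.0408

C$309,754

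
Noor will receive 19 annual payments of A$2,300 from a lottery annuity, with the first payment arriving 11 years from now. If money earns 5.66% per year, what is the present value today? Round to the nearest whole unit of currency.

A$15,200

PV at t=10 (ordinary 19-year annuity): 2300 × a(19|0.0566) = 2300 × 11.460840 = 26,359.9325
Discount back 10 years: 26,359.9325 × (1+0.0566)^(−10) = 26,359.9325 × 0.576626 = 15,199.8125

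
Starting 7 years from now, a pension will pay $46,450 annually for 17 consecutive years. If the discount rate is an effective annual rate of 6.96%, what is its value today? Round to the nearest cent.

Value one period before first payment (t=6): 46450 × [1 − (1+0.0696)^(−17)] / 0.0696 = 46450 × 9.790330 = 454,760.8164
PV₀ = 454,760.8164 / (1+0.0696)^6 = 454,760.8164 / 1.497367 = 303,706.9092

$303,706.91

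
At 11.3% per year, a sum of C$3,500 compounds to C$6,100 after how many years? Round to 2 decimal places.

5.19 years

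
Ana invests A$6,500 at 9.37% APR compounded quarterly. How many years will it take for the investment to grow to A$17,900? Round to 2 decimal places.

Periodic rate i = 0.0937/4 = 0.023425.
(1+i)^n = 17900/6500 = 2.75385, so n = ln 2.75385 / ln 1.02343 = 43.7489 quarters
= 43.7489/4 years

10.94 years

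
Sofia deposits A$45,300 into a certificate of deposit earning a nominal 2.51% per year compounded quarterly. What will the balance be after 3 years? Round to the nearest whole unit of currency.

With 4 periods per year: i = 0.006275, n = 12.
FV = PV·(1+i)^n = 45,300 × 1.077954 = 48,831.3128

A$48,831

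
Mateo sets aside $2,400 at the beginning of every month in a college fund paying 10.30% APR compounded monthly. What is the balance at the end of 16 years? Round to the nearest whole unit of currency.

$1,173,214

Periodic rate i = 0.103/12 = 0.00858333; n = 16 × 12 = 192 periods.
FV = PMT · [(1+i)^n − 1] / i × (1+i) = 2400 · 488.838970 = 1,173,213.5285
(annuity-due: payments at period start, so ×(1+i).)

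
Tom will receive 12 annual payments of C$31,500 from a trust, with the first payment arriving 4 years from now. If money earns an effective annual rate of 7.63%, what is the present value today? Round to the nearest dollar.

C$194,100

PV at t=3 (ordinary 12-year annuity): 31500 × a(12|0.0763) = 31500 × 7.682713 = 242,005.4647
Discount back 3 years: 242,005.4647 × (1+0.0763)^(−3) = 242,005.4647 × 0.802047 = 194,099.8287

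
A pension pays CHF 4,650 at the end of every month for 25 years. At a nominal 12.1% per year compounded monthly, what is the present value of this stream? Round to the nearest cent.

i = 0.121/12 = 0.0100833 per month; n = 25·12 = 300.
PV = 4650 × [1 − (1+0.0100833)^(−300)] / 0.0100833 = 4650 × 94.284393 = 438,422.4271

CHF 438,422.43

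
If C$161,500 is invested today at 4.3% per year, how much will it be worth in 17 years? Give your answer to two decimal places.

161,500 × (1+0.043)^17 = 161,500 × 2.045659 = 330,373.9303

C$330,373.93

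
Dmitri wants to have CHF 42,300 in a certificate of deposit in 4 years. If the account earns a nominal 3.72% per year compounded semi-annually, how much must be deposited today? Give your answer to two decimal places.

CHF 36,501.52

i = 0.0372/2 = 0.0186 per half-year; n = 4·2 = 8.
Discount factor = (1+0.0186)^(−8) = 0.862920; PV = 42,300 × 0.862920 = 36,501.5236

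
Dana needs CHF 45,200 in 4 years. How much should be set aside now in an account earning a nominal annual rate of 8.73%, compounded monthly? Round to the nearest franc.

CHF 31,918

Periodic rate i = 0.0873/12 = 0.007275; n = 4 × 12 = 48 periods.
PV = FV·(1+i)^(−n) = 45,200 × 0.706144 = 31,917.7147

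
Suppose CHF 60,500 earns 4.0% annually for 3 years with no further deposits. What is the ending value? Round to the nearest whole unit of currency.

60,500 × (1+0.04)^3 = 60,500 × 1.124864 = 68,054.2720

CHF 68,054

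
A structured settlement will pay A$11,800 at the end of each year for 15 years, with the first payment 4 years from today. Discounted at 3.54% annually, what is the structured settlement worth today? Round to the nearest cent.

A$122,089.35

PV at t=3 (ordinary 15-year annuity): 11800 × a(15|0.0354) = 11800 × 11.484716 = 135,519.6473
PV₀ = 135,519.6473 / (1+0.0354)^3 = 135,519.6473 / 1.110004 = 122,089.3498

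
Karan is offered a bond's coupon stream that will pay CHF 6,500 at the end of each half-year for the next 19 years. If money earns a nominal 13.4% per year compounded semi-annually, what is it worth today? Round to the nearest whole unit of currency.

i = 0.134/2 = 0.067 per half-year; n = 19·2 = 38.
Annuity factor a(38|0.067) = 13.655743; PV = 6500 × 13.655743 = 88,762.3288

CHF 88,762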